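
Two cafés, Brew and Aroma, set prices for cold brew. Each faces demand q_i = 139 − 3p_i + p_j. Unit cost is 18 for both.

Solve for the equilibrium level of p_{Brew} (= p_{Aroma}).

Brew's profit: π = (p_{Brew} − 18)(139 − 3p_{Brew} + p_{Aroma}).
∂π/∂p_{Brew} = 193 − 6p_{Brew} + p_{Aroma} = 0 ⇒ p_{Brew} = 193/6 + (1/6)p_{Aroma}.
By symmetry p_{Aroma} = p_{Brew}; substituting into the reaction function, (5/6)p_{Brew} = 193/6 and p_{Brew} = 38.6.

38.6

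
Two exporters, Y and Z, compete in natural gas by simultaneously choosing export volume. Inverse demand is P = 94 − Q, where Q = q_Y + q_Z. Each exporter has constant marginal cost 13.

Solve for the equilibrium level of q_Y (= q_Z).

27

Exporter Y's profit: π = q_Y(94 − (q_Y + q_Z)) − 13q_Y.
∂π/∂q_Y = 81 − 2q_Y − q_Z = 0, so q_Y = 40.5 − 0.5q_Z.
By symmetry q_Z = q_Y; substituting into the reaction function, 1.5q_Y = 40.5 and q_Y = 27.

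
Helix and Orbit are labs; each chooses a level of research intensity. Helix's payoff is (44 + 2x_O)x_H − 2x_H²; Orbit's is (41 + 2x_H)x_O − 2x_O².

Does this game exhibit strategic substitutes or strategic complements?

strategic complements

Expanding Helix's payoff: 44x_H + 2x_Ox_H − 2x_H².
∂π/∂x_H = 44 + 2x_O − 4x_H = 0, so x_H = 11 + 0.5x_O.
The best-response slope dx_H/dx_O = 0.5 > 0: the reaction function is upward-sloping, so the choices are strategic complements.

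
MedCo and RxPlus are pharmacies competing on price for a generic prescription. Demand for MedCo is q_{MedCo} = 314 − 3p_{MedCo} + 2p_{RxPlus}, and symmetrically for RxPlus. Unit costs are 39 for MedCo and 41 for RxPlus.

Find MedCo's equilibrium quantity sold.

207.375

MedCo's profit: π = (p_{MedCo} − 39)(314 − 3p_{MedCo} + 2p_{RxPlus}).
∂π/∂p_{MedCo} = 431 − 6p_{MedCo} + 2p_{RxPlus} = 0 ⇒ p_{MedCo} = 431/6 + (1/3)p_{RxPlus}.
Similarly p_{RxPlus} = 437/6 + (1/3)p_{MedCo}.
Substituting the second reaction function into the first: p_{MedCo} = 431/6 + (1/3)(437/6 + (1/3)p_{MedCo}), which gives (8/9)p_{MedCo} = 865/9 ⇒ p_{MedCo} = 108.125.
Then p_{RxPlus} = 437/6 + (1/3)·108.125 = 108.875.
q_{MedCo} = 314 − 3·108.125 + 2·108.875 = 207.375.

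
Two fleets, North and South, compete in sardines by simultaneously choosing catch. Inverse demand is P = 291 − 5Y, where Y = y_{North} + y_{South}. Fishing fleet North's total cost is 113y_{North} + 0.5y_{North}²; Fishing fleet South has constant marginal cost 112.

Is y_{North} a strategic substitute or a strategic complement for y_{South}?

Fishing fleet North's profit: π = y_{North}(291 − 5(y_{North} + y_{South})) − 113y_{North} − 0.5y_{North}².
∂π/∂y_{North} = 178 − 11y_{North} − 5y_{South} = 0, so y_{North} = 178/11 − (5/11)y_{South}.
The best-response slope dy_{North}/dy_{South} = −5/11 < 0: the reaction function is downward-sloping, so the choices are strategic substitutes.

strategic substitutes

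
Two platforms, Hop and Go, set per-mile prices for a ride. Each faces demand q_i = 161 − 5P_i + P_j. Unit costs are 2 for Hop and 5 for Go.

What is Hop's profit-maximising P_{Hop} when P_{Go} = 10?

18.1

Hop's profit: π = (P_{Hop} − 2)(161 − 5P_{Hop} + P_{Go}).
∂π/∂P_{Hop} = 171 − 10P_{Hop} + P_{Go} = 0 ⇒ P_{Hop} = 17.1 + 0.1P_{Go}.
At P_{Go} = 10: P_{Hop} = 17.1 + 0.1·10 = 18.1.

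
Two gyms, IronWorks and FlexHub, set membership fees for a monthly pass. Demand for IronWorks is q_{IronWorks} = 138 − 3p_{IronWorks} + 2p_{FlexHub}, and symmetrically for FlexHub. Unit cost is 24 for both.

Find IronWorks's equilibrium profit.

2436.75

IronWorks's profit: π = (p_{IronWorks} − 24)(138 − 3p_{IronWorks} + 2p_{FlexHub}).
∂π/∂p_{IronWorks} = 210 − 6p_{IronWorks} + 2p_{FlexHub} = 0 ⇒ p_{IronWorks} = 35 + (1/3)p_{FlexHub}.
By symmetry p_{FlexHub} = p_{IronWorks}; substituting into the reaction function, (2/3)p_{IronWorks} = 35 and p_{IronWorks} = 52.5.
q_{IronWorks} = 138 − 3·52.5 + 2·52.5 = 85.5.
Profit = (52.5 − 24)·85.5 = 2436.75.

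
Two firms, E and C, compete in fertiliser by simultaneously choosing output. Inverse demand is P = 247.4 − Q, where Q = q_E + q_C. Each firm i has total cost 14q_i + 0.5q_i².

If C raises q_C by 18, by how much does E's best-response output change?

Firm E's profit: π = q_E(247.4 − (q_E + q_C)) − 14q_E − 0.5q_E².
∂π/∂q_E = 233.4 − 3q_E − q_C = 0, so q_E = 77.8 − (1/3)q_C.
The reaction-function slope is −1/3, so an 18-unit rise in q_C moves q_E by −1/3 × 18 = −6. E's best response falls — the actions are strategic substitutes.

-6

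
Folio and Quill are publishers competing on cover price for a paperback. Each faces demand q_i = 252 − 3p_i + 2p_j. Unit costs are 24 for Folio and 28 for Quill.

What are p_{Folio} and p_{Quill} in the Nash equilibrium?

81.75, 83.25

Folio's profit: π = (p_{Folio} − 24)(252 − 3p_{Folio} + 2p_{Quill}).
∂π/∂p_{Folio} = 324 − 6p_{Folio} + 2p_{Quill} = 0 ⇒ p_{Folio} = 54 + (1/3)p_{Quill}.
Similarly p_{Quill} = 56 + (1/3)p_{Folio}.
Substituting the second reaction function into the first: p_{Folio} = 54 + (1/3)(56 + (1/3)p_{Folio}), which gives (8/9)p_{Folio} = 218/3 ⇒ p_{Folio} = 81.75.
Then p_{Quill} = 56 + (1/3)·81.75 = 83.25.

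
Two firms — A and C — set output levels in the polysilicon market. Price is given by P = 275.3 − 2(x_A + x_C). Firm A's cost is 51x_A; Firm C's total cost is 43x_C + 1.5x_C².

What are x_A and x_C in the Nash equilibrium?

Firm A's profit: π = x_A(275.3 − 2(x_A + x_C)) − 51x_A.
∂π/∂x_A = 224.3 − 4x_A − 2x_C = 0, so x_A = 56.075 − 0.5x_C.
For C: ∂π/∂x_C = 232.3 − 7x_C − 2x_A = 0 ⇒ x_C = 2323/70 − (2/7)x_A.
Solving the two reaction functions simultaneously: (1 − (−0.5)(−2/7))x_A = 56.075 − 0.5·(2323/70), so (6/7)x_A = 2211/56 and x_A = 46.0625.
Then x_C = 2323/70 − (2/7)·46.0625 = 20.025.

46.0625, 20.025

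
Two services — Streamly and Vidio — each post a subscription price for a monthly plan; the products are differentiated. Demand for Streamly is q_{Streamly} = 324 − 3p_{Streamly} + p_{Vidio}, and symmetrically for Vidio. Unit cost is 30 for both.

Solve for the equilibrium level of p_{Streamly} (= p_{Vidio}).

Streamly's profit: π = (p_{Streamly} − 30)(324 − 3p_{Streamly} + p_{Vidio}).
∂π/∂p_{Streamly} = 414 − 6p_{Streamly} + p_{Vidio} = 0 ⇒ p_{Streamly} = 69 + (1/6)p_{Vidio}.
By symmetry p_{Vidio} = p_{Streamly}; substituting into the reaction function, (5/6)p_{Streamly} = 69 and p_{Streamly} = 82.8.

82.8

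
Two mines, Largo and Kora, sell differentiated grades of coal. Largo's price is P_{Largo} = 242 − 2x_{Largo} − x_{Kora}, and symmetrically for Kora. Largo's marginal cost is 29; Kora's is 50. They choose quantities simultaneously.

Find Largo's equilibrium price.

117

Mine Largo's profit: π = x_{Largo}(242 − 2x_{Largo} − x_{Kora}) − 29x_{Largo}.
∂π/∂x_{Largo} = 213 − 4x_{Largo} − x_{Kora} = 0 ⇒ x_{Largo} = 53.25 − 0.25x_{Kora}.
Similarly x_{Kora} = 48 − 0.25x_{Largo}.
Solving the two reaction functions simultaneously: (1 − (−0.25)(−0.25))x_{Largo} = 53.25 − 0.25·48, so 0.9375x_{Largo} = 41.25 and x_{Largo} = 44.
Then x_{Kora} = 48 − 0.25·44 = 37.
P_{Largo} = 242 − 2·44 − 37 = 117.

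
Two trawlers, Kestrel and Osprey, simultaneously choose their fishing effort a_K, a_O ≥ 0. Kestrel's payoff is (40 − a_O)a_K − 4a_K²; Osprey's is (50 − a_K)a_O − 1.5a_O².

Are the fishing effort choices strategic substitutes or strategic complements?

strategic substitutes

Expanding Kestrel's payoff: 40a_K − a_Oa_K − 4a_K².
∂π/∂a_K = 40 − a_O − 8a_K = 0, so a_K = 5 − 0.125a_O.
The best-response slope da_K/da_O = −0.125 < 0: the reaction function is downward-sloping, so the choices are strategic substitutes.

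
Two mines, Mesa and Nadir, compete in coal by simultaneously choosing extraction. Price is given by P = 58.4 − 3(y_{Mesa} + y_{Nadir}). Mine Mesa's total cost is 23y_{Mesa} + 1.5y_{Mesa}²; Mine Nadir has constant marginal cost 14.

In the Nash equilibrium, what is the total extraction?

Mine Mesa's profit: π = y_{Mesa}(58.4 − 3(y_{Mesa} + y_{Nadir})) − 23y_{Mesa} − 1.5y_{Mesa}².
∂π/∂y_{Mesa} = 35.4 − 9y_{Mesa} − 3y_{Nadir} = 0, so y_{Mesa} = 59/15 − (1/3)y_{Nadir}.
For Nadir: ∂π/∂y_{Nadir} = 44.4 − 6y_{Nadir} − 3y_{Mesa} = 0 ⇒ y_{Nadir} = 7.4 − 0.5y_{Mesa}.
Solving the two reaction functions simultaneously: (1 − (−1/3)(−0.5))y_{Mesa} = 59/15 − (1/3)·7.4, so (5/6)y_{Mesa} = 22/15 and y_{Mesa} = 1.76.
Then y_{Nadir} = 7.4 − 0.5·1.76 = 6.52.
Total extraction: 1.76 + 6.52 = 8.28.

8.28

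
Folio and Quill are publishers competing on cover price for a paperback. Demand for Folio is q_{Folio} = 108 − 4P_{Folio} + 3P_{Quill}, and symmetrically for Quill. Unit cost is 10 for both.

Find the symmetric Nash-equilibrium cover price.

29.6

Folio's profit: π = (P_{Folio} − 10)(108 − 4P_{Folio} + 3P_{Quill}).
∂π/∂P_{Folio} = 148 − 8P_{Folio} + 3P_{Quill} = 0 ⇒ P_{Folio} = 18.5 + 0.375P_{Quill}.
The game is symmetric, so in equilibrium P_{Quill} = P_{Folio}: the reaction function gives 0.625P_{Folio} = 18.5, hence P_{Folio} = 29.6.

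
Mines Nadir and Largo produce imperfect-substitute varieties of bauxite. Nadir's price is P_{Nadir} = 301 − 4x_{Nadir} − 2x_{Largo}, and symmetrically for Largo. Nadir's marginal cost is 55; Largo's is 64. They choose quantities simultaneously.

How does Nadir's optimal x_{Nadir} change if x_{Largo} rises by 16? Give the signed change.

Mine Nadir's profit: π = x_{Nadir}(301 − 4x_{Nadir} − 2x_{Largo}) − 55x_{Nadir}.
∂π/∂x_{Nadir} = 246 − 8x_{Nadir} − 2x_{Largo} = 0 ⇒ x_{Nadir} = 30.75 − 0.25x_{Largo}.
The reaction-function slope is −0.25, so a 16-unit rise in x_{Largo} moves x_{Nadir} by −0.25 × 16 = −4. Nadir's best response falls — the actions are strategic substitutes.

-4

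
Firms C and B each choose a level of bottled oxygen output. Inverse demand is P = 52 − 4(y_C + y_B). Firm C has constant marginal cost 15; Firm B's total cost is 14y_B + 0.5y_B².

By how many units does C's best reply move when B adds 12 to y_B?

Firm C's profit: π = y_C(52 − 4(y_C + y_B)) − 15y_C.
∂π/∂y_C = 37 − 8y_C − 4y_B = 0, so y_C = 4.625 − 0.5y_B.
The reaction-function slope is −0.5, so a 12-unit rise in y_B moves y_C by −0.5 × 12 = −6. C's best response falls — the actions are strategic substitutes.

-6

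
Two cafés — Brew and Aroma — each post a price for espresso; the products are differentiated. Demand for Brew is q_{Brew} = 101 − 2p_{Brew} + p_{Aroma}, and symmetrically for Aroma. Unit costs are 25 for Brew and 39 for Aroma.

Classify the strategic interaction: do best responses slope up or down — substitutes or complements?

strategic complements

Brew's profit: π = (p_{Brew} − 25)(101 − 2p_{Brew} + p_{Aroma}).
∂π/∂p_{Brew} = 151 − 4p_{Brew} + p_{Aroma} = 0 ⇒ p_{Brew} = 37.75 + 0.25p_{Aroma}.
The best-response slope dp_{Brew}/dp_{Aroma} = 0.25 > 0: the reaction function is upward-sloping, so the choices are strategic complements.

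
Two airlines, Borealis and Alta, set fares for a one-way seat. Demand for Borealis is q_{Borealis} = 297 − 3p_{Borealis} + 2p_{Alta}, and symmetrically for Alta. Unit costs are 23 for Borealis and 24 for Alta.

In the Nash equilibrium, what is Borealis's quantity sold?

Borealis's profit: π = (p_{Borealis} − 23)(297 − 3p_{Borealis} + 2p_{Alta}).
∂π/∂p_{Borealis} = 366 − 6p_{Borealis} + 2p_{Alta} = 0 ⇒ p_{Borealis} = 61 + (1/3)p_{Alta}.
Similarly p_{Alta} = 61.5 + (1/3)p_{Borealis}.
Substituting the second reaction function into the first: p_{Borealis} = 61 + (1/3)(61.5 + (1/3)p_{Borealis}), which gives (8/9)p_{Borealis} = 81.5 ⇒ p_{Borealis} = 91.6875.
Then p_{Alta} = 61.5 + (1/3)·91.6875 = 92.0625.
q_{Borealis} = 297 − 3·91.6875 + 2·92.0625 = 206.0625.

206.0625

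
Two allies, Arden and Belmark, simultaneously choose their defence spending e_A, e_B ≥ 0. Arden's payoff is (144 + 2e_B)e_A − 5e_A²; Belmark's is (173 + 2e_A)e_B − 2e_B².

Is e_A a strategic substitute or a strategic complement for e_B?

strategic complements

Expanding Arden's payoff: 144e_A + 2e_Be_A − 5e_A².
∂π/∂e_A = 144 + 2e_B − 10e_A = 0, so e_A = 14.4 + 0.2e_B.
The best-response slope de_A/de_B = 0.2 > 0: the reaction function is upward-sloping, so the choices are strategic complements.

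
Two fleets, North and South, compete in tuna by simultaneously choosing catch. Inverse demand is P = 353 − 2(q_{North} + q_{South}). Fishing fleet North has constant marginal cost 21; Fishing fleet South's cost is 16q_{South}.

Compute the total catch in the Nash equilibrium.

111.5

Fishing fleet North's profit: π = q_{North}(353 − 2(q_{North} + q_{South})) − 21q_{North}.
∂π/∂q_{North} = 332 − 4q_{North} − 2q_{South} = 0, so q_{North} = 83 − 0.5q_{South}.
By the same steps for South: q_{South} = 84.25 − 0.5q_{North}.
Substituting the second reaction function into the first: q_{North} = 83 − 0.5(84.25 − 0.5q_{North}), which gives 0.75q_{North} = 40.875 ⇒ q_{North} = 54.5.
Then q_{South} = 84.25 − 0.5·54.5 = 57.
Total catch: 54.5 + 57 = 111.5.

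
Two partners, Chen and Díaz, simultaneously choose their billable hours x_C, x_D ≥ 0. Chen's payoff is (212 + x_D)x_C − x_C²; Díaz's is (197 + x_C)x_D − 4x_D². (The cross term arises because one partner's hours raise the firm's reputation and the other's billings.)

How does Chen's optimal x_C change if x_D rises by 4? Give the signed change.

2

Expanding Chen's payoff: 212x_C + x_Dx_C − x_C².
∂π/∂x_C = 212 + x_D − 2x_C = 0, so x_C = 106 + 0.5x_D.
The reaction-function slope is 0.5, so a 4-unit rise in x_D moves x_C by 0.5 × 4 = 2. Chen's best response rises — the actions are strategic complements.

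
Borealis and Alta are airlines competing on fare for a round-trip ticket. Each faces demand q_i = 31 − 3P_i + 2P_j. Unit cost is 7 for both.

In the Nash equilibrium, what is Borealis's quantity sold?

18

Borealis's profit: π = (P_{Borealis} − 7)(31 − 3P_{Borealis} + 2P_{Alta}).
∂π/∂P_{Borealis} = 52 − 6P_{Borealis} + 2P_{Alta} = 0 ⇒ P_{Borealis} = 26/3 + (1/3)P_{Alta}.
By symmetry P_{Alta} = P_{Borealis}; substituting into the reaction function, (2/3)P_{Borealis} = 26/3 and P_{Borealis} = 13.
q_{Borealis} = 31 − 3·13 + 2·13 = 18.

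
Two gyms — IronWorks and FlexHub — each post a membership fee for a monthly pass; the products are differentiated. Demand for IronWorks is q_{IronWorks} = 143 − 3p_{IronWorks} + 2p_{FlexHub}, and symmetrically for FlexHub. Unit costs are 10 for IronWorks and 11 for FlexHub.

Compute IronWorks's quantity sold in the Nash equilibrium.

IronWorks's profit: π = (p_{IronWorks} − 10)(143 − 3p_{IronWorks} + 2p_{FlexHub}).
∂π/∂p_{IronWorks} = 173 − 6p_{IronWorks} + 2p_{FlexHub} = 0 ⇒ p_{IronWorks} = 173/6 + (1/3)p_{FlexHub}.
Similarly p_{FlexHub} = 88/3 + (1/3)p_{IronWorks}.
Plugging p_{FlexHub} into IronWorks's best response: p_{IronWorks} = 173/6 + (1/3)(88/3 + (1/3)p_{IronWorks}) ⇒ (8/9)p_{IronWorks} = 695/18, so p_{IronWorks} = 43.4375.
Then p_{FlexHub} = 88/3 + (1/3)·43.4375 = 43.8125.
q_{IronWorks} = 143 − 3·43.4375 + 2·43.8125 = 100.3125.

100.3125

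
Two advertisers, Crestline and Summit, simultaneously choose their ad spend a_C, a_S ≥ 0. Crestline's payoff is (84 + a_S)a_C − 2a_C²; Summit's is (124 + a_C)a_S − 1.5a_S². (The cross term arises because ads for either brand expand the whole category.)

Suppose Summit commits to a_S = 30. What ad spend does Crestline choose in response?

28.5

Expanding Crestline's payoff: 84a_C + a_Sa_C − 2a_C².
∂π/∂a_C = 84 + a_S − 4a_C = 0, so a_C = 21 + 0.25a_S.
At a_S = 30: a_C = 21 + 0.25·30 = 28.5.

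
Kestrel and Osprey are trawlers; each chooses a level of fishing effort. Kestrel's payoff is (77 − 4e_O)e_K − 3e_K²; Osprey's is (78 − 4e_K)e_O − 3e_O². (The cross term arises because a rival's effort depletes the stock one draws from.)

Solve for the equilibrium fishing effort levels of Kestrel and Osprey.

Expanding Kestrel's payoff: 77e_K − 4e_Oe_K − 3e_K².
∂π/∂e_K = 77 − 4e_O − 6e_K = 0, so e_K = 77/6 − (2/3)e_O.
Likewise for Osprey: e_O = 13 − (2/3)e_K.
Solving the two reaction functions simultaneously: (1 − (−2/3)(−2/3))e_K = 77/6 − (2/3)·13, so (5/9)e_K = 25/6 and e_K = 7.5.
Then e_O = 13 − (2/3)·7.5 = 8.

7.5, 8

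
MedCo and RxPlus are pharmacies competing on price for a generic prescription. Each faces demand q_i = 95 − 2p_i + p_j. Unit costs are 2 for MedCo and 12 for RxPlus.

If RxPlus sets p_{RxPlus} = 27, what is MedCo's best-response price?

MedCo's profit: π = (p_{MedCo} − 2)(95 − 2p_{MedCo} + p_{RxPlus}).
∂π/∂p_{MedCo} = 99 − 4p_{MedCo} + p_{RxPlus} = 0 ⇒ p_{MedCo} = 24.75 + 0.25p_{RxPlus}.
At p_{RxPlus} = 27: p_{MedCo} = 24.75 + 0.25·27 = 31.5.

31.5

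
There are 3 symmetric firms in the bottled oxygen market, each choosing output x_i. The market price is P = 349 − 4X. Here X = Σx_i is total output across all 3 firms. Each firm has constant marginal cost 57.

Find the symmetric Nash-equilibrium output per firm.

A representative firm's profit is π_i = x_i(349 − 4X) − 57x_i, with X = x_i + Σ_{j≠i} x_j.
First-order condition: 292 − 8x_i − 4Σ_{j≠i} x_j = 0.
In a symmetric equilibrium every firm chooses the same x, so Σ_{j≠i} x_j = 2x. The condition becomes 292 − 16x = 0, giving x = 292/16 = 18.25.

18.25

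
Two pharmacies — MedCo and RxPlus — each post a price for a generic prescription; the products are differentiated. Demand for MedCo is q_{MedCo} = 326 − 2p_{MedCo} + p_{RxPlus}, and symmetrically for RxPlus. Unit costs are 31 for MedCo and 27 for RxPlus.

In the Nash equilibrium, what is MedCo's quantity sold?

MedCo's profit: π = (p_{MedCo} − 31)(326 − 2p_{MedCo} + p_{RxPlus}).
∂π/∂p_{MedCo} = 388 − 4p_{MedCo} + p_{RxPlus} = 0 ⇒ p_{MedCo} = 97 + 0.25p_{RxPlus}.
Similarly p_{RxPlus} = 95 + 0.25p_{MedCo}.
Plugging p_{RxPlus} into MedCo's best response: p_{MedCo} = 97 + 0.25(95 + 0.25p_{MedCo}) ⇒ 0.9375p_{MedCo} = 120.75, so p_{MedCo} = 128.8.
Then p_{RxPlus} = 95 + 0.25·128.8 = 127.2.
q_{MedCo} = 326 − 2·128.8 + 127.2 = 195.6.

195.6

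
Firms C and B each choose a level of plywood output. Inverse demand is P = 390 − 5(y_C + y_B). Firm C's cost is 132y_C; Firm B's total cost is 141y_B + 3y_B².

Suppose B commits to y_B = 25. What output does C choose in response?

Firm C's profit: π = y_C(390 − 5(y_C + y_B)) − 132y_C.
∂π/∂y_C = 258 − 10y_C − 5y_B = 0, so y_C = 25.8 − 0.5y_B.
At y_B = 25: y_C = 25.8 − 0.5·25 = 13.3.

13.3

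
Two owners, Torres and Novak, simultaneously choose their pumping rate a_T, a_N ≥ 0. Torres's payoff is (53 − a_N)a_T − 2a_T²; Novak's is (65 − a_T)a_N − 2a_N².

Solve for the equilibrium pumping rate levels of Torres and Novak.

Expanding Torres's payoff: 53a_T − a_Na_T − 2a_T².
∂π/∂a_T = 53 − a_N − 4a_T = 0, so a_T = 13.25 − 0.25a_N.
Likewise for Novak: a_N = 16.25 − 0.25a_T.
Solving the two reaction functions simultaneously: (1 − (−0.25)(−0.25))a_T = 13.25 − 0.25·16.25, so 0.9375a_T = 9.1875 and a_T = 9.8.
Then a_N = 16.25 − 0.25·9.8 = 13.8.

9.8, 13.8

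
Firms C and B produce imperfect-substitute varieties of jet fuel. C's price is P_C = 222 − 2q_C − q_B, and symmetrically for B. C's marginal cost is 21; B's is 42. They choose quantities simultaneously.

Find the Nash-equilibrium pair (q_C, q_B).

41.6, 34.6

Firm C's profit: π = q_C(222 − 2q_C − q_B) − 21q_C.
∂π/∂q_C = 201 − 4q_C − q_B = 0 ⇒ q_C = 50.25 − 0.25q_B.
Similarly q_B = 45 − 0.25q_C.
Substituting the second reaction function into the first: q_C = 50.25 − 0.25(45 − 0.25q_C), which gives 0.9375q_C = 39 ⇒ q_C = 41.6.
Then q_B = 45 − 0.25·41.6 = 34.6.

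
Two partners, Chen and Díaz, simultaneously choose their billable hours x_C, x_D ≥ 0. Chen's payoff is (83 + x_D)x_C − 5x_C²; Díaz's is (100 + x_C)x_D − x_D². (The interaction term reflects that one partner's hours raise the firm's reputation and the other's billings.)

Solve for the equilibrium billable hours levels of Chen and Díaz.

14, 57

Expanding Chen's payoff: 83x_C + x_Dx_C − 5x_C².
∂π/∂x_C = 83 + x_D − 10x_C = 0, so x_C = 8.3 + 0.1x_D.
Likewise for Díaz: x_D = 50 + 0.5x_C.
Substituting the second reaction function into the first: x_C = 8.3 + 0.1(50 + 0.5x_C), which gives 0.95x_C = 13.3 ⇒ x_C = 14.
Then x_D = 50 + 0.5·14 = 57.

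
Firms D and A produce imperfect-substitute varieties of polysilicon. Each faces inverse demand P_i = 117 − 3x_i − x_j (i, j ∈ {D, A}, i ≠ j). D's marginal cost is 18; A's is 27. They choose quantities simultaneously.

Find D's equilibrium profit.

Firm D's profit: π = x_D(117 − 3x_D − x_A) − 18x_D.
∂π/∂x_D = 99 − 6x_D − x_A = 0 ⇒ x_D = 16.5 − (1/6)x_A.
Similarly x_A = 15 − (1/6)x_D.
Substituting the second reaction function into the first: x_D = 16.5 − (1/6)(15 − (1/6)x_D), which gives (35/36)x_D = 14 ⇒ x_D = 14.4.
Then x_A = 15 − (1/6)·14.4 = 12.6.
P_D = 117 − 3·14.4 − 12.6 = 61.2.
Profit = (61.2 − 18)·14.4 = 622.08.

622.08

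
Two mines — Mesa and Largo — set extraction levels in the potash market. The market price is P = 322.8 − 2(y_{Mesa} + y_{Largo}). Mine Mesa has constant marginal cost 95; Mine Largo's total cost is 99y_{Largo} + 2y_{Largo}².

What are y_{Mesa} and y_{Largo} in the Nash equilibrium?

49.1, 15.7

Mine Mesa's profit: π = y_{Mesa}(322.8 − 2(y_{Mesa} + y_{Largo})) − 95y_{Mesa}.
∂π/∂y_{Mesa} = 227.8 − 4y_{Mesa} − 2y_{Largo} = 0, so y_{Mesa} = 56.95 − 0.5y_{Largo}.
For Largo: ∂π/∂y_{Largo} = 223.8 − 8y_{Largo} − 2y_{Mesa} = 0 ⇒ y_{Largo} = 27.975 − 0.25y_{Mesa}.
Substituting the second reaction function into the first: y_{Mesa} = 56.95 − 0.5(27.975 − 0.25y_{Mesa}), which gives 0.875y_{Mesa} = 42.9625 ⇒ y_{Mesa} = 49.1.
Then y_{Largo} = 27.975 − 0.25·49.1 = 15.7.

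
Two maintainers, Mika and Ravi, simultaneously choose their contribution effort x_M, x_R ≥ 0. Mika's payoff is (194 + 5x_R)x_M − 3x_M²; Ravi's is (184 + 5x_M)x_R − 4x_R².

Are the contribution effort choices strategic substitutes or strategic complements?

Expanding Mika's payoff: 194x_M + 5x_Rx_M − 3x_M².
∂π/∂x_M = 194 + 5x_R − 6x_M = 0, so x_M = 97/3 + (5/6)x_R.
The best-response slope dx_M/dx_R = 5/6 > 0: the reaction function is upward-sloping, so the choices are strategic complements.

strategic complements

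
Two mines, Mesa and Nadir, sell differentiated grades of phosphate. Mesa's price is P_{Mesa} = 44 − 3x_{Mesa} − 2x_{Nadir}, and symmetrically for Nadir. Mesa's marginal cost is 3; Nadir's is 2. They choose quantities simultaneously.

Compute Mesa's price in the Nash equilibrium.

18.1875

Mine Mesa's profit: π = x_{Mesa}(44 − 3x_{Mesa} − 2x_{Nadir}) − 3x_{Mesa}.
∂π/∂x_{Mesa} = 41 − 6x_{Mesa} − 2x_{Nadir} = 0 ⇒ x_{Mesa} = 41/6 − (1/3)x_{Nadir}.
Similarly x_{Nadir} = 7 − (1/3)x_{Mesa}.
Solving the two reaction functions simultaneously: (1 − (−1/3)(−1/3))x_{Mesa} = 41/6 − (1/3)·7, so (8/9)x_{Mesa} = 4.5 and x_{Mesa} = 5.0625.
Then x_{Nadir} = 7 − (1/3)·5.0625 = 5.3125.
P_{Mesa} = 44 − 3·5.0625 − 2·5.3125 = 18.1875.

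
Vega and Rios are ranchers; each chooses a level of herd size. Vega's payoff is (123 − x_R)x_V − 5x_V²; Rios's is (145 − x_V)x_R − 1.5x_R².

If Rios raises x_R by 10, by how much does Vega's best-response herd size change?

-1

Expanding Vega's payoff: 123x_V − x_Rx_V − 5x_V².
∂π/∂x_V = 123 − x_R − 10x_V = 0, so x_V = 12.3 − 0.1x_R.
The reaction-function slope is −0.1, so a 10-unit rise in x_R moves x_V by −0.1 × 10 = −1. Vega's best response falls — the actions are strategic substitutes.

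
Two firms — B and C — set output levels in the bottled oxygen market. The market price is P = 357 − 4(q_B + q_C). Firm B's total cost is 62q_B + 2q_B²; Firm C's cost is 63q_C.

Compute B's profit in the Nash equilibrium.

Firm B's profit: π = q_B(357 − 4(q_B + q_C)) − 62q_B − 2q_B².
∂π/∂q_B = 295 − 12q_B − 4q_C = 0, so q_B = 295/12 − (1/3)q_C.
For C: ∂π/∂q_C = 294 − 8q_C − 4q_B = 0 ⇒ q_C = 36.75 − 0.5q_B.
Substituting the second reaction function into the first: q_B = 295/12 − (1/3)(36.75 − 0.5q_B), which gives (5/6)q_B = 37/3 ⇒ q_B = 14.8.
Then q_C = 36.75 − 0.5·14.8 = 29.35.
Price P = 357 − 4·44.15 = 180.4.
B's profit: (180.4 − 62)·14.8 − 2(14.8)² = 1314.24.

1314.24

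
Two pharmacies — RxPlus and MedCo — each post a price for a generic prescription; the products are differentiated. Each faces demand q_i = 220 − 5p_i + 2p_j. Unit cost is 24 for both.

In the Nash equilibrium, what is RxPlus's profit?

RxPlus's profit: π = (p_{RxPlus} − 24)(220 − 5p_{RxPlus} + 2p_{MedCo}).
∂π/∂p_{RxPlus} = 340 − 10p_{RxPlus} + 2p_{MedCo} = 0 ⇒ p_{RxPlus} = 34 + 0.2p_{MedCo}.
By symmetry p_{MedCo} = p_{RxPlus}; substituting into the reaction function, 0.8p_{RxPlus} = 34 and p_{RxPlus} = 42.5.
q_{RxPlus} = 220 − 5·42.5 + 2·42.5 = 92.5.
Profit = (42.5 − 24)·92.5 = 1711.25.

1711.25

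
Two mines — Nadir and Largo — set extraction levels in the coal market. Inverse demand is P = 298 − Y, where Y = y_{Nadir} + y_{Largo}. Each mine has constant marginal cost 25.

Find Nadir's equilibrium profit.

Mine Nadir's profit: π = y_{Nadir}(298 − (y_{Nadir} + y_{Largo})) − 25y_{Nadir}.
∂π/∂y_{Nadir} = 273 − 2y_{Nadir} − y_{Largo} = 0, so y_{Nadir} = 136.5 − 0.5y_{Largo}.
The game is symmetric, so in equilibrium y_{Largo} = y_{Nadir}: the reaction function gives 1.5y_{Nadir} = 136.5, hence y_{Nadir} = 91.
Price P = 298 − 182 = 116.
Nadir's profit: (116 − 25)·91 = 8281.

8281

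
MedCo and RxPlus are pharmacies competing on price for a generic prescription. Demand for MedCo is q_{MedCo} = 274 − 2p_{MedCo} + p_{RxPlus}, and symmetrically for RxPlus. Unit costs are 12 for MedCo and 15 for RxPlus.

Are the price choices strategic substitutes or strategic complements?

strategic complements

MedCo's profit: π = (p_{MedCo} − 12)(274 − 2p_{MedCo} + p_{RxPlus}).
∂π/∂p_{MedCo} = 298 − 4p_{MedCo} + p_{RxPlus} = 0 ⇒ p_{MedCo} = 74.5 + 0.25p_{RxPlus}.
The best-response slope dp_{MedCo}/dp_{RxPlus} = 0.25 > 0: the reaction function is upward-sloping, so the choices are strategic complements.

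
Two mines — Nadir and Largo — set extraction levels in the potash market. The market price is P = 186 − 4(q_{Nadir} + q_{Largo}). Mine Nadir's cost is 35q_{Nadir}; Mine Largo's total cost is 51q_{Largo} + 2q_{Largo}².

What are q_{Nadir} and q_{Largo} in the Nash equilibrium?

15.9, 5.95

Mine Nadir's profit: π = q_{Nadir}(186 − 4(q_{Nadir} + q_{Largo})) − 35q_{Nadir}.
∂π/∂q_{Nadir} = 151 − 8q_{Nadir} − 4q_{Largo} = 0, so q_{Nadir} = 18.875 − 0.5q_{Largo}.
For Largo: ∂π/∂q_{Largo} = 135 − 12q_{Largo} − 4q_{Nadir} = 0 ⇒ q_{Largo} = 11.25 − (1/3)q_{Nadir}.
Substituting the second reaction function into the first: q_{Nadir} = 18.875 − 0.5(11.25 − (1/3)q_{Nadir}), which gives (5/6)q_{Nadir} = 13.25 ⇒ q_{Nadir} = 15.9.
Then q_{Largo} = 11.25 − (1/3)·15.9 = 5.95.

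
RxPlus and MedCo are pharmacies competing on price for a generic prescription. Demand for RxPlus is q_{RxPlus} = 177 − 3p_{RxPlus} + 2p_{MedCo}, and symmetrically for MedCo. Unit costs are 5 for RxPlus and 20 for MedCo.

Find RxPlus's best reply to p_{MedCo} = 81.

59

RxPlus's profit: π = (p_{RxPlus} − 5)(177 − 3p_{RxPlus} + 2p_{MedCo}).
∂π/∂p_{RxPlus} = 192 − 6p_{RxPlus} + 2p_{MedCo} = 0 ⇒ p_{RxPlus} = 32 + (1/3)p_{MedCo}.
At p_{MedCo} = 81: p_{RxPlus} = 32 + (1/3)·81 = 59.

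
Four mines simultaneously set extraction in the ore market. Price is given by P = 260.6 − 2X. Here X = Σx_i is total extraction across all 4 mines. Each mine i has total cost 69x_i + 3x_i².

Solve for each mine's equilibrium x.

11.975

A representative mine's profit is π_i = x_i(260.6 − 2X) − 69x_i − 3x_i², with X = x_i + Σ_{j≠i} x_j.
First-order condition: 191.6 − 10x_i − 2Σ_{j≠i} x_j = 0.
Imposing symmetry (x_j = x for all j) turns Σ_{j≠i} x_j into 3x, so 191.6 = 16x and x = 11.975.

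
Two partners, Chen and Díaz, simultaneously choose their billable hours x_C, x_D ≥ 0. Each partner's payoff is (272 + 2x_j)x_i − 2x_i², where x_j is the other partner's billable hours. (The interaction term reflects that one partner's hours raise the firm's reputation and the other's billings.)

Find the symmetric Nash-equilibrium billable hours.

136

Chen's payoff is (272 + 2x_D)x_C − 2x_C².
∂π/∂x_C = 272 + 2x_D − 4x_C = 0, so x_C = 68 + 0.5x_D.
Setting x_C = x_D in the reaction function: x_C = 68 + 0.5x_C, so x_C = 68 / 0.5 = 136.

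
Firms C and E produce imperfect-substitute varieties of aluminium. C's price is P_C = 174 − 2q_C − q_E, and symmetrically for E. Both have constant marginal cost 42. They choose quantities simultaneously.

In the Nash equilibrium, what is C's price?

94.8

Firm C's profit: π = q_C(174 − 2q_C − q_E) − 42q_C.
∂π/∂q_C = 132 − 4q_C − q_E = 0 ⇒ q_C = 33 − 0.25q_E.
By symmetry q_E = q_C; substituting into the reaction function, 1.25q_C = 33 and q_C = 26.4.
P_C = 174 − 2·26.4 − 26.4 = 94.8.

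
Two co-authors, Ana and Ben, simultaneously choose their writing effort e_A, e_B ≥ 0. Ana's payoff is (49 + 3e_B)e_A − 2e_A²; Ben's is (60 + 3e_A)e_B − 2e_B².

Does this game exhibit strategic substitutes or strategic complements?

strategic complements

Expanding Ana's payoff: 49e_A + 3e_Be_A − 2e_A².
∂π/∂e_A = 49 + 3e_B − 4e_A = 0, so e_A = 12.25 + 0.75e_B.
The best-response slope de_A/de_B = 0.75 > 0: the reaction function is upward-sloping, so the choices are strategic complements.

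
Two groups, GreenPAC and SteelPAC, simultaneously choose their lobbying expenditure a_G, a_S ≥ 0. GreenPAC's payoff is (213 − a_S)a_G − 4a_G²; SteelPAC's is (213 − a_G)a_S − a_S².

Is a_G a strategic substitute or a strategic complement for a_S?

strategic substitutes

Expanding GreenPAC's payoff: 213a_G − a_Sa_G − 4a_G².
∂π/∂a_G = 213 − a_S − 8a_G = 0, so a_G = 26.625 − 0.125a_S.
The best-response slope da_G/da_S = −0.125 < 0: the reaction function is downward-sloping, so the choices are strategic substitutes.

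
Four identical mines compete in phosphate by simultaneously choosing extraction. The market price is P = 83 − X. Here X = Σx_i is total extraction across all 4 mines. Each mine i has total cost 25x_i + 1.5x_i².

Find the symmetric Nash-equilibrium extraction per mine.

A representative mine's profit is π_i = x_i(83 − X) − 25x_i − 1.5x_i², with X = x_i + Σ_{j≠i} x_j.
First-order condition: 58 − 5x_i − Σ_{j≠i} x_j = 0.
Imposing symmetry (x_j = x for all j) turns Σ_{j≠i} x_j into 3x, so 58 = 8x and x = 7.25.

7.25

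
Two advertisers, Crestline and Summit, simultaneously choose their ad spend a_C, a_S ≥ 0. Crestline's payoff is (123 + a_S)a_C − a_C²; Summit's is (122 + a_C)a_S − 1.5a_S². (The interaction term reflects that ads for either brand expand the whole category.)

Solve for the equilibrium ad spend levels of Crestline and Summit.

Expanding Crestline's payoff: 123a_C + a_Sa_C − a_C².
∂π/∂a_C = 123 + a_S − 2a_C = 0, so a_C = 61.5 + 0.5a_S.
Likewise for Summit: a_S = 122/3 + (1/3)a_C.
Solving the two reaction functions simultaneously: (1 − (0.5)(1/3))a_C = 61.5 + 0.5·(122/3), so (5/6)a_C = 491/6 and a_C = 98.2.
Then a_S = 122/3 + (1/3)·98.2 = 73.4.

98.2, 73.4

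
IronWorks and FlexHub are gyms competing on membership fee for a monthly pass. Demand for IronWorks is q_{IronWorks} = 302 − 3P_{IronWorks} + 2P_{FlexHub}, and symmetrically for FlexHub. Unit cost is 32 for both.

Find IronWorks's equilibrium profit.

13668.75

IronWorks's profit: π = (P_{IronWorks} − 32)(302 − 3P_{IronWorks} + 2P_{FlexHub}).
∂π/∂P_{IronWorks} = 398 − 6P_{IronWorks} + 2P_{FlexHub} = 0 ⇒ P_{IronWorks} = 199/3 + (1/3)P_{FlexHub}.
By symmetry P_{FlexHub} = P_{IronWorks}; substituting into the reaction function, (2/3)P_{IronWorks} = 199/3 and P_{IronWorks} = 99.5.
q_{IronWorks} = 302 − 3·99.5 + 2·99.5 = 202.5.
Profit = (99.5 − 32)·202.5 = 13668.75.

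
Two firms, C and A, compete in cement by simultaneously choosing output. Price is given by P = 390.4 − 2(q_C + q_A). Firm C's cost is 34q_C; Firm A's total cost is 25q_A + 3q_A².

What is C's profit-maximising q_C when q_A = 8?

Firm C's profit: π = q_C(390.4 − 2(q_C + q_A)) − 34q_C.
∂π/∂q_C = 356.4 − 4q_C − 2q_A = 0, so q_C = 89.1 − 0.5q_A.
At q_A = 8: q_C = 89.1 − 0.5·8 = 85.1.

85.1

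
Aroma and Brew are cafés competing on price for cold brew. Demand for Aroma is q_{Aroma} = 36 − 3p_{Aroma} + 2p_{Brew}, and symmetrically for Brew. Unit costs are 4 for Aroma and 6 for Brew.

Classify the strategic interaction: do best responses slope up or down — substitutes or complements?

strategic complements

Aroma's profit: π = (p_{Aroma} − 4)(36 − 3p_{Aroma} + 2p_{Brew}).
∂π/∂p_{Aroma} = 48 − 6p_{Aroma} + 2p_{Brew} = 0 ⇒ p_{Aroma} = 8 + (1/3)p_{Brew}.
The best-response slope dp_{Aroma}/dp_{Brew} = 1/3 > 0: the reaction function is upward-sloping, so the choices are strategic complements.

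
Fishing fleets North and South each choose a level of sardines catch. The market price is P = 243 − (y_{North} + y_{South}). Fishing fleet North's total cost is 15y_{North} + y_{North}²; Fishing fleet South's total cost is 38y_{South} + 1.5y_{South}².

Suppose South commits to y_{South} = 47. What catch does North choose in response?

45.25

Fishing fleet North's profit: π = y_{North}(243 − (y_{North} + y_{South})) − 15y_{North} − y_{North}².
∂π/∂y_{North} = 228 − 4y_{North} − y_{South} = 0, so y_{North} = 57 − 0.25y_{South}.
At y_{South} = 47: y_{North} = 57 − 0.25·47 = 45.25.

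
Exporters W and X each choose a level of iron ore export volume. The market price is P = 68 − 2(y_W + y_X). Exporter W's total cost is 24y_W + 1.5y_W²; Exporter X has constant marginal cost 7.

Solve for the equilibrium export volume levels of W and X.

2.25, 14.125

Exporter W's profit: π = y_W(68 − 2(y_W + y_X)) − 24y_W − 1.5y_W².
∂π/∂y_W = 44 − 7y_W − 2y_X = 0, so y_W = 44/7 − (2/7)y_X.
For X: ∂π/∂y_X = 61 − 4y_X − 2y_W = 0 ⇒ y_X = 15.25 − 0.5y_W.
Plugging y_X into W's best response: y_W = 44/7 − (2/7)(15.25 − 0.5y_W) ⇒ (6/7)y_W = 27/14, so y_W = 2.25.
Then y_X = 15.25 − 0.5·2.25 = 14.125.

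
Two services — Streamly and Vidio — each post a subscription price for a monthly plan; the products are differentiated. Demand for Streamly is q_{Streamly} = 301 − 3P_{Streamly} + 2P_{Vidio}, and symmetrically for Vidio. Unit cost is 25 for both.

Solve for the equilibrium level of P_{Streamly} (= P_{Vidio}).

94

Streamly's profit: π = (P_{Streamly} − 25)(301 − 3P_{Streamly} + 2P_{Vidio}).
∂π/∂P_{Streamly} = 376 − 6P_{Streamly} + 2P_{Vidio} = 0 ⇒ P_{Streamly} = 188/3 + (1/3)P_{Vidio}.
The game is symmetric, so in equilibrium P_{Vidio} = P_{Streamly}: the reaction function gives (2/3)P_{Streamly} = 188/3, hence P_{Streamly} = 94.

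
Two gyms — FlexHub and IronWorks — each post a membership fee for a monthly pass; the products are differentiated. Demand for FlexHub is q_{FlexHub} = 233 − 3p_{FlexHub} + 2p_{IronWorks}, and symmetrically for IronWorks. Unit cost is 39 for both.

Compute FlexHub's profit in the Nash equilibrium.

FlexHub's profit: π = (p_{FlexHub} − 39)(233 − 3p_{FlexHub} + 2p_{IronWorks}).
∂π/∂p_{FlexHub} = 350 − 6p_{FlexHub} + 2p_{IronWorks} = 0 ⇒ p_{FlexHub} = 175/3 + (1/3)p_{IronWorks}.
The game is symmetric, so in equilibrium p_{IronWorks} = p_{FlexHub}: the reaction function gives (2/3)p_{FlexHub} = 175/3, hence p_{FlexHub} = 87.5.
q_{FlexHub} = 233 − 3·87.5 + 2·87.5 = 145.5.
Profit = (87.5 − 39)·145.5 = 7056.75.

7056.75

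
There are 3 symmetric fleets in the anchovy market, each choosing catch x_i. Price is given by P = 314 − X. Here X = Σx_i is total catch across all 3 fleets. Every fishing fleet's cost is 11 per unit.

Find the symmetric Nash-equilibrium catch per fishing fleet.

A representative fishing fleet's profit is π_i = x_i(314 − X) − 11x_i, with X = x_i + Σ_{j≠i} x_j.
First-order condition: 303 − 2x_i − Σ_{j≠i} x_j = 0.
In a symmetric equilibrium every fishing fleet chooses the same x, so Σ_{j≠i} x_j = 2x. The condition becomes 303 − 4x = 0, giving x = 303/4 = 75.75.

75.75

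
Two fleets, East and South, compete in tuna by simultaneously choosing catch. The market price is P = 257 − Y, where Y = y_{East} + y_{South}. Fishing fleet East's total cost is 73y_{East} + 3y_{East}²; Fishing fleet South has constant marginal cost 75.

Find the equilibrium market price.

Fishing fleet East's profit: π = y_{East}(257 − (y_{East} + y_{South})) − 73y_{East} − 3y_{East}².
∂π/∂y_{East} = 184 − 8y_{East} − y_{South} = 0, so y_{East} = 23 − 0.125y_{South}.
For South: ∂π/∂y_{South} = 182 − 2y_{South} − y_{East} = 0 ⇒ y_{South} = 91 − 0.5y_{East}.
Solving the two reaction functions simultaneously: (1 − (−0.125)(−0.5))y_{East} = 23 − 0.125·91, so 0.9375y_{East} = 11.625 and y_{East} = 12.4.
Then y_{South} = 91 − 0.5·12.4 = 84.8.
Equilibrium price: P = 257 − 97.2 = 159.8.

159.8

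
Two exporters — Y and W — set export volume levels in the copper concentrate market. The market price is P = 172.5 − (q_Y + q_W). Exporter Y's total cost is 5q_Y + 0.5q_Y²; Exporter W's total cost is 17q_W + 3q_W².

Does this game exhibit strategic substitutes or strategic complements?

Exporter Y's profit: π = q_Y(172.5 − (q_Y + q_W)) − 5q_Y − 0.5q_Y².
∂π/∂q_Y = 167.5 − 3q_Y − q_W = 0, so q_Y = 335/6 − (1/3)q_W.
The best-response slope dq_Y/dq_W = −1/3 < 0: the reaction function is downward-sloping, so the choices are strategic substitutes.

strategic substitutes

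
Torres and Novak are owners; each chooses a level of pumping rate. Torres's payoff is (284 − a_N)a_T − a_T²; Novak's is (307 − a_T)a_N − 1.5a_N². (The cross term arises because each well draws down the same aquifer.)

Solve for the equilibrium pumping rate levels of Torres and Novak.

109, 66

Expanding Torres's payoff: 284a_T − a_Na_T − a_T².
∂π/∂a_T = 284 − a_N − 2a_T = 0, so a_T = 142 − 0.5a_N.
Likewise for Novak: a_N = 307/3 − (1/3)a_T.
Plugging a_N into Torres's best response: a_T = 142 − 0.5(307/3 − (1/3)a_T) ⇒ (5/6)a_T = 545/6, so a_T = 109.
Then a_N = 307/3 − (1/3)·109 = 66.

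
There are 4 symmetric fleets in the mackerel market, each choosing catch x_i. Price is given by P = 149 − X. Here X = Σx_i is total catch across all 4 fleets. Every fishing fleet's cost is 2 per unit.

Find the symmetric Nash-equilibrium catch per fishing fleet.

A representative fishing fleet's profit is π_i = x_i(149 − X) − 2x_i, with X = x_i + Σ_{j≠i} x_j.
First-order condition: 147 − 2x_i − Σ_{j≠i} x_j = 0.
With identical fishing fleets, set every x_j = x: then 147 − 2x − 3x = 0, i.e. x = 147/5 = 29.4.

29.4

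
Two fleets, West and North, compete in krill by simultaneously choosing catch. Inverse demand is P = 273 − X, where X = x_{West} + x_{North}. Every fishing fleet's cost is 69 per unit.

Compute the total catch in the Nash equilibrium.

Fishing fleet West's profit: π = x_{West}(273 − (x_{West} + x_{North})) − 69x_{West}.
∂π/∂x_{West} = 204 − 2x_{West} − x_{North} = 0, so x_{West} = 102 − 0.5x_{North}.
The game is symmetric, so in equilibrium x_{North} = x_{West}: the reaction function gives 1.5x_{West} = 102, hence x_{West} = 68.
Total catch: 68 + 68 = 136.

136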